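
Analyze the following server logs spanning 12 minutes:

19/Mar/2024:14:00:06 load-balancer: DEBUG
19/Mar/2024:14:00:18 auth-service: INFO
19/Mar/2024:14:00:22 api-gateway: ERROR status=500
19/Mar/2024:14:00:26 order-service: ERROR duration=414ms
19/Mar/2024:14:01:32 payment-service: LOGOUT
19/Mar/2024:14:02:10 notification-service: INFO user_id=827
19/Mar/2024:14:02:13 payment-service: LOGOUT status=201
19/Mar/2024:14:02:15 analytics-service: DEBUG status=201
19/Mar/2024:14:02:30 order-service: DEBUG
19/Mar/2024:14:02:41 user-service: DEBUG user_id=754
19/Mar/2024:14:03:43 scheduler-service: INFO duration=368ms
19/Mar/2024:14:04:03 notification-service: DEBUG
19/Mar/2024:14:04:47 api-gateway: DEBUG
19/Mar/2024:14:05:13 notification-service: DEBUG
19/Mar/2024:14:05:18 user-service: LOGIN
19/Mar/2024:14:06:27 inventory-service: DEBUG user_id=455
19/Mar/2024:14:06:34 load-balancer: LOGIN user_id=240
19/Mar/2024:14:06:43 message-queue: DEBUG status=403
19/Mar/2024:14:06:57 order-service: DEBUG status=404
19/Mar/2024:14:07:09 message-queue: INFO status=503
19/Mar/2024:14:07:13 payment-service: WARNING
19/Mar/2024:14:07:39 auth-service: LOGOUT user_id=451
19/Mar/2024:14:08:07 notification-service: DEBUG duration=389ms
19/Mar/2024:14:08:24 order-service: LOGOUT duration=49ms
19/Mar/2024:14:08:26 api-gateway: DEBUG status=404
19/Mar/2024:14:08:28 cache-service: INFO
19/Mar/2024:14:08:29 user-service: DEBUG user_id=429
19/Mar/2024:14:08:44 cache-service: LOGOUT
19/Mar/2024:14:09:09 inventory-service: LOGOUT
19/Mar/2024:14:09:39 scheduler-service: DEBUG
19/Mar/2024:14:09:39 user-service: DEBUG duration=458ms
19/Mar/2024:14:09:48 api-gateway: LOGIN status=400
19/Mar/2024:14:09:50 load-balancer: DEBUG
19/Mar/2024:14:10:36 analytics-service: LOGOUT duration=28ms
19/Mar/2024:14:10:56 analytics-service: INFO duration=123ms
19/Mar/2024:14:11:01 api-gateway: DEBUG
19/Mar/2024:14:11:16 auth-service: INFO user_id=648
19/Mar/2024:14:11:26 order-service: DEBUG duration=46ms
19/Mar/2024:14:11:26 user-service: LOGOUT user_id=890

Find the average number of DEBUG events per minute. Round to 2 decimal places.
1.5

To calculate the rate:

1. Count total DEBUG events: 18
2. Total time period: 12 minutes
3. Rate = 18 / 12 = 1.5 events per minute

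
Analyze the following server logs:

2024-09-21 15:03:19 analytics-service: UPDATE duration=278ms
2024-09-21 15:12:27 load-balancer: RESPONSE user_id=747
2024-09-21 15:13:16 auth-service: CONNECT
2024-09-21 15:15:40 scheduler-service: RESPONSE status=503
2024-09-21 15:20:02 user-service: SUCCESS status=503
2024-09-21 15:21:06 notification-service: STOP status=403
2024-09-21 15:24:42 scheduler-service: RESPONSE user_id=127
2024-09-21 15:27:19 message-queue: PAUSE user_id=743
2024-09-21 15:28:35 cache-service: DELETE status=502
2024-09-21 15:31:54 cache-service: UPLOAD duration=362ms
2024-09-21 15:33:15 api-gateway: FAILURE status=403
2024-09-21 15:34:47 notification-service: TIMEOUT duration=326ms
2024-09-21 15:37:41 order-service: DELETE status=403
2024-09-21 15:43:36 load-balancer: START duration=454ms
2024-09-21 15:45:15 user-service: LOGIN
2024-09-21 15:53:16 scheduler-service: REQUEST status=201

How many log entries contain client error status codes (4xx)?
3

To find matching entries:

1. Pattern to match: client error status codes (4xx)
2. Scan each log entry for the pattern
3. Count matches: 3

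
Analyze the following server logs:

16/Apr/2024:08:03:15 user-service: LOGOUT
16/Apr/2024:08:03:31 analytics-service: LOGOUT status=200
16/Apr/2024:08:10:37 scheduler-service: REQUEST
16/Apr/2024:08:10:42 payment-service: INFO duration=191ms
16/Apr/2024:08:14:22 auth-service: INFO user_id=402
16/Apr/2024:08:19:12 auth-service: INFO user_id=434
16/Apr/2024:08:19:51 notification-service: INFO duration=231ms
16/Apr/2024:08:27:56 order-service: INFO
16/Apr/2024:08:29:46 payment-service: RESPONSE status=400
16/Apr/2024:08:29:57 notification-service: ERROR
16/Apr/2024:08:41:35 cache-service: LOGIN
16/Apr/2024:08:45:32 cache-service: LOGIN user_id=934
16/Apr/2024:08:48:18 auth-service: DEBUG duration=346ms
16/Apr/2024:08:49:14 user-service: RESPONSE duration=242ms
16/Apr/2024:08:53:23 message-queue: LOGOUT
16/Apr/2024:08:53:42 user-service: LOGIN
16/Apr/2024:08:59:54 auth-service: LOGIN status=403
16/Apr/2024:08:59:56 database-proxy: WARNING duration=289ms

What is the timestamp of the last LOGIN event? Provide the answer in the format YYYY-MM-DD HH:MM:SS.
2024-04-16 08:59:54

To find the last event:

1. Filter for all LOGIN events
2. Sort by timestamp
3. Select the last one
4. Timestamp: 2024-04-16 08:59:54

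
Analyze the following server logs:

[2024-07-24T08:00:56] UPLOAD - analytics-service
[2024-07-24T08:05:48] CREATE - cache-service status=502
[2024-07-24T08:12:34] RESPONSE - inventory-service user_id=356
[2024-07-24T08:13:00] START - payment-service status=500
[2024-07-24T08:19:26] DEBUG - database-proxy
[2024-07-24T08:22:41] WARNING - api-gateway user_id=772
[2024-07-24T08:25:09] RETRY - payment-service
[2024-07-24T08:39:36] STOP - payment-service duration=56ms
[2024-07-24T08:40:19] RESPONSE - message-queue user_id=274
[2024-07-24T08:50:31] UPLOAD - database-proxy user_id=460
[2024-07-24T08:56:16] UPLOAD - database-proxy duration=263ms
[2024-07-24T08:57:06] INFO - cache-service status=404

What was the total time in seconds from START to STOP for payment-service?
1596

To calculate state duration:

1. Find START event for payment-service: 2024-07-24T08:13:00
2. Find STOP event for payment-service: 2024-07-24T08:39:36
3. Calculate duration: 2024-07-24T08:39:36 - 2024-07-24T08:13:00 = 1596 seconds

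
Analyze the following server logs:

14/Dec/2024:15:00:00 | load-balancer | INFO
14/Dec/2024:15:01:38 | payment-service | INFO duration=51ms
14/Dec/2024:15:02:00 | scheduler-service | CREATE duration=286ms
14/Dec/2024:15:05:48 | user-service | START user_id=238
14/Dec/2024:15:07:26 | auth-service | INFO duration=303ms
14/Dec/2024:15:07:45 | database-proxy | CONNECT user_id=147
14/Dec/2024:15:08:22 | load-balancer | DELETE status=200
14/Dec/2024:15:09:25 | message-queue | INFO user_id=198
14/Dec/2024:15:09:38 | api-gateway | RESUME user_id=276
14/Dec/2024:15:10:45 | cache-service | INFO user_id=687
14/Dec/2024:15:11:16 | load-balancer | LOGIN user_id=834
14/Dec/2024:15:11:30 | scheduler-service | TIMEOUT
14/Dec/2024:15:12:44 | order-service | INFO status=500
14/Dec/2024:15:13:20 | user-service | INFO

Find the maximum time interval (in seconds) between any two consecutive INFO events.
348

To find the longest gap:

1. Extract all INFO events in chronological order
2. Calculate time differences between consecutive events
3. Find the maximum difference
4. Longest gap: 348 seconds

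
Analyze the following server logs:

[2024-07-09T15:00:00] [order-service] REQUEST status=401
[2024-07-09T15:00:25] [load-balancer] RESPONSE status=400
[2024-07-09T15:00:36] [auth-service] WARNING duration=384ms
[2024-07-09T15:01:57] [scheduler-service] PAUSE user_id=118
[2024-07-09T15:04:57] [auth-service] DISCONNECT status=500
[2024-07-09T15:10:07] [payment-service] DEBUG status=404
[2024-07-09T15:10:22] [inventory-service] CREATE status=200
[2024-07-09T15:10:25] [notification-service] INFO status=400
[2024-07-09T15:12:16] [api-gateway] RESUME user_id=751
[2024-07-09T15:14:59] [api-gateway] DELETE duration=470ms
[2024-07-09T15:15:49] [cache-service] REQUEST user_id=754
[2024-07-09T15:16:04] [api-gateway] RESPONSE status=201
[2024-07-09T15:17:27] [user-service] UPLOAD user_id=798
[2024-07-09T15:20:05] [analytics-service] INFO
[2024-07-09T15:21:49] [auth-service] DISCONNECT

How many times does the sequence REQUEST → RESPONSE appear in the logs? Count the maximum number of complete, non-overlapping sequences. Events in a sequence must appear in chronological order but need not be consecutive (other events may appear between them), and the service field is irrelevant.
2

To count sequences:

1. Look for pattern: REQUEST → RESPONSE
2. Greedily scan the log in chronological order, matching each sequence element in turn (ignoring service)
3. Each time the full pattern completes, increment the count and restart matching from the next event
4. Complete non-overlapping sequences found: 2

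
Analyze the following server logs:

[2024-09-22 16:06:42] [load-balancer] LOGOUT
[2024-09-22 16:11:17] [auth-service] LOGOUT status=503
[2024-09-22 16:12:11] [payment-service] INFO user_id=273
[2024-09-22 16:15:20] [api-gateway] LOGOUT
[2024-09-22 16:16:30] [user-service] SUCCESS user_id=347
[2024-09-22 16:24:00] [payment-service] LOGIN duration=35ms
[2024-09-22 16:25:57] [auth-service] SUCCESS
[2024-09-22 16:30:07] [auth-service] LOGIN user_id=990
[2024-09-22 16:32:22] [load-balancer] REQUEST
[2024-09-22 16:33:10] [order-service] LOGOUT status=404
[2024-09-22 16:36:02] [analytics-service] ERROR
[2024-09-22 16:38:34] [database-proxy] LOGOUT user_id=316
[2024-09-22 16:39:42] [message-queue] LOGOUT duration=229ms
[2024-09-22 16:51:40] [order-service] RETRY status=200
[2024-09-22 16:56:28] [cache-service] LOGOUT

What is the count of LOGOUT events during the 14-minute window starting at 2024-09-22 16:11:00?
2

To count events in the time window:

1. Window boundaries: 2024-09-22 16:11:00 to 2024-09-22 16:25:00
2. Filter for LOGOUT events within this window
3. Count matching events: 2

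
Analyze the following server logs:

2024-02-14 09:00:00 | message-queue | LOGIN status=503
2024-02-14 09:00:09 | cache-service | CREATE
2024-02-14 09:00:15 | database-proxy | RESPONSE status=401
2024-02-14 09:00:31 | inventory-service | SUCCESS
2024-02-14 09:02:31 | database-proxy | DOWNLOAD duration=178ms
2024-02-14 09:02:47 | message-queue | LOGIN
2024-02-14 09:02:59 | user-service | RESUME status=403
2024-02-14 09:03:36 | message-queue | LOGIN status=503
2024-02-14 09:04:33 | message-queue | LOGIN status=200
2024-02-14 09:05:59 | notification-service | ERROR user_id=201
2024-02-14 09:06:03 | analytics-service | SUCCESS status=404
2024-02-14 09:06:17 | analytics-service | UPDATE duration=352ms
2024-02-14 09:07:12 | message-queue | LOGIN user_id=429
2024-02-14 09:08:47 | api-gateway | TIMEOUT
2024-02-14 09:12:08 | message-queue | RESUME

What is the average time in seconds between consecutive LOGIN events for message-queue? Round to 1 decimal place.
108.0

To calculate average interval:

1. Find all LOGIN events for message-queue in order
2. Calculate time gaps between consecutive events
3. Compute mean of gaps: 432 / 4 = 108.0 seconds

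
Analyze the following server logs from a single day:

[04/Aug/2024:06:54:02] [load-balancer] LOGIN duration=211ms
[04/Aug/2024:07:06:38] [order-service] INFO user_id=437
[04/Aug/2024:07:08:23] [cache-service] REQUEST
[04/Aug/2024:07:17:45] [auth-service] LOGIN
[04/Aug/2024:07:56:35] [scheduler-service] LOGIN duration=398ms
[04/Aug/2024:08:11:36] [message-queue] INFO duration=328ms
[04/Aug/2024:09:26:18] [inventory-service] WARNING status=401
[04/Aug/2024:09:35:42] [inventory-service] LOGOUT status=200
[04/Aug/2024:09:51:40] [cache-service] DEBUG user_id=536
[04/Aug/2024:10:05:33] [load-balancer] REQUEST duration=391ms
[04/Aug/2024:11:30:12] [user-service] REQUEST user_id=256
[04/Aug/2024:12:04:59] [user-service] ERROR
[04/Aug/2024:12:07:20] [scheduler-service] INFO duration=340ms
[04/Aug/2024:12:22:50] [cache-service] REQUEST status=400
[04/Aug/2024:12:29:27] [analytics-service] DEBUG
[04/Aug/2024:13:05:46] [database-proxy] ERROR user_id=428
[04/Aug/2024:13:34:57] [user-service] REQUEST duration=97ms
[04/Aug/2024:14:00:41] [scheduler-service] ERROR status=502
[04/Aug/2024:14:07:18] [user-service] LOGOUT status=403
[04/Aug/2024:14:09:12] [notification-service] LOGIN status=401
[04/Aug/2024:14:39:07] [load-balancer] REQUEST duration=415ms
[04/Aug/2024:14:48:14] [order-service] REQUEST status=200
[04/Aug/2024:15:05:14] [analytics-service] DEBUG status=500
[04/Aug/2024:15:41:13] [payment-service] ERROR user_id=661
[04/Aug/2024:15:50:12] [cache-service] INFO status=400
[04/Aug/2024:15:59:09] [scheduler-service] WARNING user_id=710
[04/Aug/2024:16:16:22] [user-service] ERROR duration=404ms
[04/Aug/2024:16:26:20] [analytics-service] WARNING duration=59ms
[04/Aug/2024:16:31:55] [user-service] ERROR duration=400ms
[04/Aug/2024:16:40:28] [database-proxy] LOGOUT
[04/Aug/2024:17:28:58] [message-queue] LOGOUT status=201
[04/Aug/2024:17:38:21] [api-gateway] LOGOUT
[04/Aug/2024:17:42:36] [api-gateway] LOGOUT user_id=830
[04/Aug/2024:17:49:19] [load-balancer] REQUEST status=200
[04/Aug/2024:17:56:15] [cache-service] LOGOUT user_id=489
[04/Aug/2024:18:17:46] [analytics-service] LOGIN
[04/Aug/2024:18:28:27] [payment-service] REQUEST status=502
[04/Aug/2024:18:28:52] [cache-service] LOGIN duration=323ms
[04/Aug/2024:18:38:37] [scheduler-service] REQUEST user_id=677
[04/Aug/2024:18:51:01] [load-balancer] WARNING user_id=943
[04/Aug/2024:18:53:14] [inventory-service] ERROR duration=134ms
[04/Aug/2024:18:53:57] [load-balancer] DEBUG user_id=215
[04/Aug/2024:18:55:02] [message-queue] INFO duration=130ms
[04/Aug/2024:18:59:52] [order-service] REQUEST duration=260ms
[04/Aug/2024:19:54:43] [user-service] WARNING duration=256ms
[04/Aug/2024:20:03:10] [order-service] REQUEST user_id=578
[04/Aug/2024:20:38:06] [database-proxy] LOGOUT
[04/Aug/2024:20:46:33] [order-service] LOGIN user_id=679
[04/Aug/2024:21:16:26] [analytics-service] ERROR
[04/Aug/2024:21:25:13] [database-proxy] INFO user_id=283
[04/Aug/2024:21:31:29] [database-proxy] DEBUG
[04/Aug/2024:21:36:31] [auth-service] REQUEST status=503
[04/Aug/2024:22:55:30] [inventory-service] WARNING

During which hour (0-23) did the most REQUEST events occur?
18

To find the peak hour:

1. Group all REQUEST events by hour
2. Count events in each hour
3. Find hour with maximum count
4. Peak hour: 18 (with 3 events)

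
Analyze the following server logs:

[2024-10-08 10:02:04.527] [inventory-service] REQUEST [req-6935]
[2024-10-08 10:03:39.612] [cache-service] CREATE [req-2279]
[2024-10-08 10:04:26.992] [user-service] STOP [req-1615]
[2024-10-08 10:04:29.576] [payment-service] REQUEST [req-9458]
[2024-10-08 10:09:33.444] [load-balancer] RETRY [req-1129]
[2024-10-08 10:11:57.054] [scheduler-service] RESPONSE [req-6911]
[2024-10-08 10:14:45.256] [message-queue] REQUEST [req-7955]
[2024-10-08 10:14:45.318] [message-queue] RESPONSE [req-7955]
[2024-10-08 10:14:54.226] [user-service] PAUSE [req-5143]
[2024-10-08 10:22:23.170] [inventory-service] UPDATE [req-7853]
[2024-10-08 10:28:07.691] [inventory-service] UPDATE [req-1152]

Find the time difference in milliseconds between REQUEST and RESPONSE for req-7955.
62

To calculate latency:

1. Find REQUEST with id req-7955: 2024-10-08 10:14:45.256
2. Find RESPONSE with id req-7955: 2024-10-08 10:14:45.318
3. Latency: 2024-10-08 10:14:45.318 - 2024-10-08 10:14:45.256 = 62ms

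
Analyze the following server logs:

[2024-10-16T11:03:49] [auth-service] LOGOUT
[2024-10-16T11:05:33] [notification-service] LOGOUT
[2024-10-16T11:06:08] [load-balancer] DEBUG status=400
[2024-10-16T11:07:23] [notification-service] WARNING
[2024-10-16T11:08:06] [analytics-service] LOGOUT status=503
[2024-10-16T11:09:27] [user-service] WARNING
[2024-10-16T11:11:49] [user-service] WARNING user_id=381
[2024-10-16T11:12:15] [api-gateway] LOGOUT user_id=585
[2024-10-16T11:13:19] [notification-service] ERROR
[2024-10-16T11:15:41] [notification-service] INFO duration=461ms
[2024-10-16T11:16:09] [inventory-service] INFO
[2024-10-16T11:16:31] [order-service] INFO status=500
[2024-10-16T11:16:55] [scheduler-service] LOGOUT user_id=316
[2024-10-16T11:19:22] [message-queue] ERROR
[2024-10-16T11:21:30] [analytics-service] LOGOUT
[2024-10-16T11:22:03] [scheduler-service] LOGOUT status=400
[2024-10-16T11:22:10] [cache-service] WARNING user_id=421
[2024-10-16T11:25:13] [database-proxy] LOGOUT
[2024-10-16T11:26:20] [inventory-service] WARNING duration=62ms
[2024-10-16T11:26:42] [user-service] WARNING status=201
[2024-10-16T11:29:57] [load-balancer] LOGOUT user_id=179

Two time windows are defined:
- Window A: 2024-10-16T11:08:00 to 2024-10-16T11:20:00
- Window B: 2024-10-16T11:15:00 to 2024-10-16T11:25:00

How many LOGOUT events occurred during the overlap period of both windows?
1

To find overlap events:

1. Window A: 2024-10-16T11:08:00 to 2024-10-16T11:20:00
2. Window B: 2024-10-16T11:15:00 to 2024-10-16T11:25:00
3. Overlap period: 2024-10-16T11:15:00 to 2024-10-16T11:20:00
4. Count LOGOUT events in overlap: 1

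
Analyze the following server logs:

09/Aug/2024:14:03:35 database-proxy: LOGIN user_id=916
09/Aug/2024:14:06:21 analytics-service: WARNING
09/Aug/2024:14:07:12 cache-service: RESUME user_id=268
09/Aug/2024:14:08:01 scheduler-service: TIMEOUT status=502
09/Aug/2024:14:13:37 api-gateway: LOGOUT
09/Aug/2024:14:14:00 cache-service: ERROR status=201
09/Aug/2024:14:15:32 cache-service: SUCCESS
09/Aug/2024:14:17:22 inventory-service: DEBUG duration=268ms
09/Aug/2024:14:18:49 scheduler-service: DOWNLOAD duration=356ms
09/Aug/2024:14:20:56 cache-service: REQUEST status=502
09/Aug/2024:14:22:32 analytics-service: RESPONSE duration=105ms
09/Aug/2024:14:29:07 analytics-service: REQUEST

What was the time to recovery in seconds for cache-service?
92

To calculate recovery time:

1. Find ERROR event for cache-service: 09/Aug/2024:14:14:00
2. Find next SUCCESS event for cache-service: 09/Aug/2024:14:15:32
3. Recovery time: 09/Aug/2024:14:15:32 - 09/Aug/2024:14:14:00 = 92 seconds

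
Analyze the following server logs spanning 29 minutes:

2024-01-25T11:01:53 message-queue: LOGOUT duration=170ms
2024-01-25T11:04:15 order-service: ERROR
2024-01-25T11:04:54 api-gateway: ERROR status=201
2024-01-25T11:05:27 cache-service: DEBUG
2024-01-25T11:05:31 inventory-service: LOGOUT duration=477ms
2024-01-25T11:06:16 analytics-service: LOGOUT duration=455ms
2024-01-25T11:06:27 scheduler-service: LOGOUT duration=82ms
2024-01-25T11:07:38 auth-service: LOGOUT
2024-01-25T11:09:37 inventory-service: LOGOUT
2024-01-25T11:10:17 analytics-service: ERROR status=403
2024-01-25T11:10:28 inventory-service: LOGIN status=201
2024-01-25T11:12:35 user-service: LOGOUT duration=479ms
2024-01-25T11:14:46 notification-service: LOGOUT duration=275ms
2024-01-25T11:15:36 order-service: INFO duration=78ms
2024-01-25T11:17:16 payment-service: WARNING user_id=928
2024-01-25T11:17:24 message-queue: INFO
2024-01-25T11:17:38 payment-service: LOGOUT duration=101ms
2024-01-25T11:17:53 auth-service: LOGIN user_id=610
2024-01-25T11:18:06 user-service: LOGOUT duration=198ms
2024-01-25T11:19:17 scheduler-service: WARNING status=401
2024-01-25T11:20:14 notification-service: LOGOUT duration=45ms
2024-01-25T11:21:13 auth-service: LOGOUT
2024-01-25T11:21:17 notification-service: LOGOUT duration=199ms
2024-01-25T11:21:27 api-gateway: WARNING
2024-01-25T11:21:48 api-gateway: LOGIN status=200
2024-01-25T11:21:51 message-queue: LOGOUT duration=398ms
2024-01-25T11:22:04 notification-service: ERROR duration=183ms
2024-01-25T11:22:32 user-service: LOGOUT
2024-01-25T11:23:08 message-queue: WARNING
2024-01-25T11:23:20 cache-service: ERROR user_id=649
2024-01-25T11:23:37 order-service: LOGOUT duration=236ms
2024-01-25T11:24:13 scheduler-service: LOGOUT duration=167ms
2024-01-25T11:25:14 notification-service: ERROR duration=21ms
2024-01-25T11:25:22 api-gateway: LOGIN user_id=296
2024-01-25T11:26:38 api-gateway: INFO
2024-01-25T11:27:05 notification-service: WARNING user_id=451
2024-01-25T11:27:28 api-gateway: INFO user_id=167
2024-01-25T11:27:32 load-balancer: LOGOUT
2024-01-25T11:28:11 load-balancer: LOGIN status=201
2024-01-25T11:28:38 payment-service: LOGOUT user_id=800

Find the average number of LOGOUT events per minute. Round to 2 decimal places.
0.66

To calculate the rate:

1. Count total LOGOUT events: 19
2. Total time period: 29 minutes
3. Rate = 19 / 29 = 0.66 events per minute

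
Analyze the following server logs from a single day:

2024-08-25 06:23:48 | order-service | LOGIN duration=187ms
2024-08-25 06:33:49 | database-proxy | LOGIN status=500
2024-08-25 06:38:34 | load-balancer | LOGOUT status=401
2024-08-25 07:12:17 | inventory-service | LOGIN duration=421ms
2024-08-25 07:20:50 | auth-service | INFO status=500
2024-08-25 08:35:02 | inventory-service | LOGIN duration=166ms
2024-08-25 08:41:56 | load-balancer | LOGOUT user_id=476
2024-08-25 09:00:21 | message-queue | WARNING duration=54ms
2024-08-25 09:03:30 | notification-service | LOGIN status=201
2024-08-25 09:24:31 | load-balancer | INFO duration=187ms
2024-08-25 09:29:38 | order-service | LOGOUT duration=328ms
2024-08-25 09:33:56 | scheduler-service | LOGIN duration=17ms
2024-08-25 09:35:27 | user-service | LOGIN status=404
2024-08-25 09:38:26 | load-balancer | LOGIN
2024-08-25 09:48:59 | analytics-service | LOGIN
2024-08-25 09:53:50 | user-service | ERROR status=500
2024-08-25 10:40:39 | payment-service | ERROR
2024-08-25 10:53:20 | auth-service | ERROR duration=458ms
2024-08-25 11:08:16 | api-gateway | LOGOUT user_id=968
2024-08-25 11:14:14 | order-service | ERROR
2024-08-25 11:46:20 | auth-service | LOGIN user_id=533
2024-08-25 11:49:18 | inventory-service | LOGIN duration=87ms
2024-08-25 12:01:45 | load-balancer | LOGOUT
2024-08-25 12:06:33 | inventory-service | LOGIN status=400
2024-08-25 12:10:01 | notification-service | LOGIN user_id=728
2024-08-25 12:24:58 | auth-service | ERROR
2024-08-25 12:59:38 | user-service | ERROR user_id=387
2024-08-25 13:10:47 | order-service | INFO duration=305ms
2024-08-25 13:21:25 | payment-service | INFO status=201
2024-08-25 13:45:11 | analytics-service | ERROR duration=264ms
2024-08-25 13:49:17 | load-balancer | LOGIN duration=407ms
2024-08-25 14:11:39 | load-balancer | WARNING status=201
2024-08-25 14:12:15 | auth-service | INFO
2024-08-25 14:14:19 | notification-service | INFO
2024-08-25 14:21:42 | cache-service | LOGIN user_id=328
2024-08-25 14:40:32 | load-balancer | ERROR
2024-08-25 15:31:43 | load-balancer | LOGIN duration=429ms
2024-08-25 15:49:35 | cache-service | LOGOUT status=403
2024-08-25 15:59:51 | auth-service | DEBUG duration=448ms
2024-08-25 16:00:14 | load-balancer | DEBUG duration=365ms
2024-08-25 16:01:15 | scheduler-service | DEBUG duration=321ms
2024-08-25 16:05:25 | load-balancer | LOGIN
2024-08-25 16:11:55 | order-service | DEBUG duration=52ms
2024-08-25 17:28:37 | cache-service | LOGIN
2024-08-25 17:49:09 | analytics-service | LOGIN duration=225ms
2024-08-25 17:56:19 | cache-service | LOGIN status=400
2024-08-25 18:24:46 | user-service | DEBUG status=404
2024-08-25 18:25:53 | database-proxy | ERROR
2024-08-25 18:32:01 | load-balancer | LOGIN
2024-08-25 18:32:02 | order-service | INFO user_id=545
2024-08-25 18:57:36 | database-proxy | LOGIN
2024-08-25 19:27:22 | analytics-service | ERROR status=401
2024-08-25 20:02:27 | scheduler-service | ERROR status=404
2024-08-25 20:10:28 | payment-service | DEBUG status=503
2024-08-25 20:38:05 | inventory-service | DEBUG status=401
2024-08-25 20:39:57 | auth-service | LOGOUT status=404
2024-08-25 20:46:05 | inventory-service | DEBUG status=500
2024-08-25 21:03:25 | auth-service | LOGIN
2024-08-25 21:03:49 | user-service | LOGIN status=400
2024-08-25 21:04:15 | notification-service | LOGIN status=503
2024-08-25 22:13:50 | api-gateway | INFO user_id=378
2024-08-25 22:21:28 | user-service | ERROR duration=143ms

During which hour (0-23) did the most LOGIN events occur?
9

To find the peak hour:

1. Group all LOGIN events by hour
2. Count events in each hour
3. Find hour with maximum count
4. Peak hour: 9 (with 5 events)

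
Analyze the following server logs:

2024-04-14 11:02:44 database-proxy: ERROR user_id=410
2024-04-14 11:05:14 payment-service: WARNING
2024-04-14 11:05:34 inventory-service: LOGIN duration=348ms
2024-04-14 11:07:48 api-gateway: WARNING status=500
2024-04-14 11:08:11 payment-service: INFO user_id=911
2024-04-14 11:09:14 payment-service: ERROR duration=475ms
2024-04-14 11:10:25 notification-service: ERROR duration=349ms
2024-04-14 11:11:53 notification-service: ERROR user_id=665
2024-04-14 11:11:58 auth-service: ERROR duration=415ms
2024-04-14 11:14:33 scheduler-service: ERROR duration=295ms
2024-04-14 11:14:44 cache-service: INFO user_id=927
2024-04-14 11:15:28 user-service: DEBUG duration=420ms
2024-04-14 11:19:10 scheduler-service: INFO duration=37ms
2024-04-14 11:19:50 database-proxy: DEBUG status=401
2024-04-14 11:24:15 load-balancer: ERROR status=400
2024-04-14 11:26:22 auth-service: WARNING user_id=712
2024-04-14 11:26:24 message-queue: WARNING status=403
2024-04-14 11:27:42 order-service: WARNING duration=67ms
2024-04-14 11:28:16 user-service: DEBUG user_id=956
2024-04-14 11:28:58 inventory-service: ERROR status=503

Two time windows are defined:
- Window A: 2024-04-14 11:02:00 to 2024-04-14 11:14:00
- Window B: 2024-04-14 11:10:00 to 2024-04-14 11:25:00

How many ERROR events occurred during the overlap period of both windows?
3

To find overlap events:

1. Window A: 2024-04-14 11:02:00 to 2024-04-14 11:14:00
2. Window B: 2024-04-14 11:10:00 to 2024-04-14 11:25:00
3. Overlap period: 2024-04-14 11:10:00 to 2024-04-14 11:14:00
4. Count ERROR events in overlap: 3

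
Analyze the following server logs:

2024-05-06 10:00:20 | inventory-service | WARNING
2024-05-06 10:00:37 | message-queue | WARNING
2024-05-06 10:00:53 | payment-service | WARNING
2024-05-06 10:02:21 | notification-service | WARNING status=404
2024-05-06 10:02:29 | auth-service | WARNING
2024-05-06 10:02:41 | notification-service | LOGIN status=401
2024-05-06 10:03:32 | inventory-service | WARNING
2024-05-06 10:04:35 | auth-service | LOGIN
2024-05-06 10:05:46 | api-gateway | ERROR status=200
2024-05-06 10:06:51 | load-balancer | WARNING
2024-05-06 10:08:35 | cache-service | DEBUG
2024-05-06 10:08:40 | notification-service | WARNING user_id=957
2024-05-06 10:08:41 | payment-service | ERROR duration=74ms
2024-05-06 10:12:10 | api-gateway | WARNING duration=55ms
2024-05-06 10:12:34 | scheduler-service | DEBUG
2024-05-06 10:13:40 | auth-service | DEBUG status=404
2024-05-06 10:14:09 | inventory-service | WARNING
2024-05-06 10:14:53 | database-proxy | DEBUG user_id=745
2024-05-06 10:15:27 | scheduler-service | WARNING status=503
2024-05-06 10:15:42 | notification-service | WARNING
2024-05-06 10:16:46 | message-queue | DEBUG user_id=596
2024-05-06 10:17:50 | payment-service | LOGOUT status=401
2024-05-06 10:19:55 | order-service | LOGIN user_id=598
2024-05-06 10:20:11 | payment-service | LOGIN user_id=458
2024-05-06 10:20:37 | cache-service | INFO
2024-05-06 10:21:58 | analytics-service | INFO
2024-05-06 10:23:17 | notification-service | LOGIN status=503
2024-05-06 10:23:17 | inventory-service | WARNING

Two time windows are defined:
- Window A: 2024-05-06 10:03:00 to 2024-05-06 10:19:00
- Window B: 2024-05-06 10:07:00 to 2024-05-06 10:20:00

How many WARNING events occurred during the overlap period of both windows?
5

To find overlap events:

1. Window A: 2024-05-06 10:03:00 to 2024-05-06 10:19:00
2. Window B: 2024-05-06 10:07:00 to 2024-05-06 10:20:00
3. Overlap period: 2024-05-06 10:07:00 to 2024-05-06 10:19:00
4. Count WARNING events in overlap: 5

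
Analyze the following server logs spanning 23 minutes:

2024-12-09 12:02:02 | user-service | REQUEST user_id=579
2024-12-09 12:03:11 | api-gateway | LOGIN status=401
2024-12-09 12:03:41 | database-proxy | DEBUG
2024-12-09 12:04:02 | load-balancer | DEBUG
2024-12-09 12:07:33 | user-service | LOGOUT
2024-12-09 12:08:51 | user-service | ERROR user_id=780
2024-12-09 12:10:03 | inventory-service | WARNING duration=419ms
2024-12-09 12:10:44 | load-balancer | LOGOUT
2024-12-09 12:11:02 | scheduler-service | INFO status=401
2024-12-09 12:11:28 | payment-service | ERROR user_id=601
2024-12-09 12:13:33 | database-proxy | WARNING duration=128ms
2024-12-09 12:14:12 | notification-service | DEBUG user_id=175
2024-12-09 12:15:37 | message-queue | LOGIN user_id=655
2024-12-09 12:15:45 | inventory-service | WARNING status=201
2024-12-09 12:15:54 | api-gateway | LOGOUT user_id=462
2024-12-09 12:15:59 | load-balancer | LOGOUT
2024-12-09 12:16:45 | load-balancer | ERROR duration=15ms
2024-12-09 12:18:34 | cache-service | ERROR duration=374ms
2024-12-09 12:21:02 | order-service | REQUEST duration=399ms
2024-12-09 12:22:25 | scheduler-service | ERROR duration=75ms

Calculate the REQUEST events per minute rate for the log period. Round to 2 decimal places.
0.09

To calculate the rate:

1. Count total REQUEST events: 2
2. Total time period: 23 minutes
3. Rate = 2 / 23 = 0.09 events per minute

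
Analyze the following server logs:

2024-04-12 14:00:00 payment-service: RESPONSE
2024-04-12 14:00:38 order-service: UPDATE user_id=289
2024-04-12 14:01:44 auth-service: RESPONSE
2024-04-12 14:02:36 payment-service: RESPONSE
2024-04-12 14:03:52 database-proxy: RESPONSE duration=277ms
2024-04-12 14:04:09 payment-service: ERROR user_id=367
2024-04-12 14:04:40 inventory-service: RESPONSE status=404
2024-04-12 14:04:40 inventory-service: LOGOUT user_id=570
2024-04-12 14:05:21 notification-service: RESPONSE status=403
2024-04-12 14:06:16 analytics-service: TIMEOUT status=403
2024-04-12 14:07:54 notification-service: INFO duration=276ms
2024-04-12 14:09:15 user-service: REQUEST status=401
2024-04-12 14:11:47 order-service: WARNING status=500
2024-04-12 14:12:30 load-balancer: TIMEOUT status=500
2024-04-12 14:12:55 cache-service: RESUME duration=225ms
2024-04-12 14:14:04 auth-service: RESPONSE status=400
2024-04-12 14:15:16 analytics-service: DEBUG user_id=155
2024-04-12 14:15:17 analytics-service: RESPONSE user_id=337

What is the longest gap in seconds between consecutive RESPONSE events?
523

To find the longest gap:

1. Extract all RESPONSE events in chronological order
2. Calculate time differences between consecutive events
3. Find the maximum difference
4. Longest gap: 523 seconds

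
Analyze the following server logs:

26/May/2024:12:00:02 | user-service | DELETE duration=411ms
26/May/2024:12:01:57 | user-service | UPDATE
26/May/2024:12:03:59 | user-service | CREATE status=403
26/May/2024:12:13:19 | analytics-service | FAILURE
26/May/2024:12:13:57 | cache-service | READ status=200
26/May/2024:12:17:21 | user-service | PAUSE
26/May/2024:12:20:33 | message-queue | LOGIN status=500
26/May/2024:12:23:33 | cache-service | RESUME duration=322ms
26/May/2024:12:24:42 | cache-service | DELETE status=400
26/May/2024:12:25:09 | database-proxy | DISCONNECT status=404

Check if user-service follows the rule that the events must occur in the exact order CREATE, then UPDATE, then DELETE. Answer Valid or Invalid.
Invalid

To validate ordering:

1. Required order: CREATE → UPDATE → DELETE
2. Rule: the events must occur in the exact order CREATE, then UPDATE, then DELETE
3. Check actual order of events for user-service
4. Result: Invalid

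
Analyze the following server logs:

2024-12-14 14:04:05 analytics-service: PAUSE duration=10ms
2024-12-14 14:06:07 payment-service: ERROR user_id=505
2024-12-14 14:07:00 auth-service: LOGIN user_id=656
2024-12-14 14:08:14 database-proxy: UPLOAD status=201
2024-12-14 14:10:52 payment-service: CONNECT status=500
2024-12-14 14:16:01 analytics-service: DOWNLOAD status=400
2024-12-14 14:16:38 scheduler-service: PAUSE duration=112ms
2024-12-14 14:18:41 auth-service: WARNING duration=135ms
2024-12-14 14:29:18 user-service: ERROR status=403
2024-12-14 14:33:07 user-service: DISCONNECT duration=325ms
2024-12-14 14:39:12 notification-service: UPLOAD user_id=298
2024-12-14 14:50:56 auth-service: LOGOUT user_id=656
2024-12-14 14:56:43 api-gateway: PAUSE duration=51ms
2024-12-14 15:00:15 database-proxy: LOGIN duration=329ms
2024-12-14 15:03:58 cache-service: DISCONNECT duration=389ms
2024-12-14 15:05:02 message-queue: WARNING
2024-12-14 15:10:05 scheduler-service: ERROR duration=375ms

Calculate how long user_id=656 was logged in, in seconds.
2636

To calculate session duration:

1. Find LOGIN event for user_id=656: 2024-12-14 14:07:00
2. Find LOGOUT event for user_id=656: 2024-12-14 14:50:56
3. Session duration: 2024-12-14 14:50:56 - 2024-12-14 14:07:00 = 2636 seconds (43 minutes)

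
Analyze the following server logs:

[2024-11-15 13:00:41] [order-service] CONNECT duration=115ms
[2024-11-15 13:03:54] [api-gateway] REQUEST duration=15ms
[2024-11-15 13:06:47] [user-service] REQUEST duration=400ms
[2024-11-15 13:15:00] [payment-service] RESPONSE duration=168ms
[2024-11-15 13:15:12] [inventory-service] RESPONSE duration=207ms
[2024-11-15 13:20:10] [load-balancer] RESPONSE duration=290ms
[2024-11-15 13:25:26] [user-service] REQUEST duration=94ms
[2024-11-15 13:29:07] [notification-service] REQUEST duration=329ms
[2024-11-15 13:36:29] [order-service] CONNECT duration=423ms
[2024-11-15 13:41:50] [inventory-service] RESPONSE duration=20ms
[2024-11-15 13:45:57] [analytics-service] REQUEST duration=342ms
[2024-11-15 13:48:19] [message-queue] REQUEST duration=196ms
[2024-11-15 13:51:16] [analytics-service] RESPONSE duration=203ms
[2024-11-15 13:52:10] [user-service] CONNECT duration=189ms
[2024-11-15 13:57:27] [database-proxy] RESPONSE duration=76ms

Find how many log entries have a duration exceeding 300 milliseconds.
4

To count timeouts:

1. Threshold: 300ms
2. Extract duration from each log entry
3. Count entries where duration > 300
4. Timeout count: 4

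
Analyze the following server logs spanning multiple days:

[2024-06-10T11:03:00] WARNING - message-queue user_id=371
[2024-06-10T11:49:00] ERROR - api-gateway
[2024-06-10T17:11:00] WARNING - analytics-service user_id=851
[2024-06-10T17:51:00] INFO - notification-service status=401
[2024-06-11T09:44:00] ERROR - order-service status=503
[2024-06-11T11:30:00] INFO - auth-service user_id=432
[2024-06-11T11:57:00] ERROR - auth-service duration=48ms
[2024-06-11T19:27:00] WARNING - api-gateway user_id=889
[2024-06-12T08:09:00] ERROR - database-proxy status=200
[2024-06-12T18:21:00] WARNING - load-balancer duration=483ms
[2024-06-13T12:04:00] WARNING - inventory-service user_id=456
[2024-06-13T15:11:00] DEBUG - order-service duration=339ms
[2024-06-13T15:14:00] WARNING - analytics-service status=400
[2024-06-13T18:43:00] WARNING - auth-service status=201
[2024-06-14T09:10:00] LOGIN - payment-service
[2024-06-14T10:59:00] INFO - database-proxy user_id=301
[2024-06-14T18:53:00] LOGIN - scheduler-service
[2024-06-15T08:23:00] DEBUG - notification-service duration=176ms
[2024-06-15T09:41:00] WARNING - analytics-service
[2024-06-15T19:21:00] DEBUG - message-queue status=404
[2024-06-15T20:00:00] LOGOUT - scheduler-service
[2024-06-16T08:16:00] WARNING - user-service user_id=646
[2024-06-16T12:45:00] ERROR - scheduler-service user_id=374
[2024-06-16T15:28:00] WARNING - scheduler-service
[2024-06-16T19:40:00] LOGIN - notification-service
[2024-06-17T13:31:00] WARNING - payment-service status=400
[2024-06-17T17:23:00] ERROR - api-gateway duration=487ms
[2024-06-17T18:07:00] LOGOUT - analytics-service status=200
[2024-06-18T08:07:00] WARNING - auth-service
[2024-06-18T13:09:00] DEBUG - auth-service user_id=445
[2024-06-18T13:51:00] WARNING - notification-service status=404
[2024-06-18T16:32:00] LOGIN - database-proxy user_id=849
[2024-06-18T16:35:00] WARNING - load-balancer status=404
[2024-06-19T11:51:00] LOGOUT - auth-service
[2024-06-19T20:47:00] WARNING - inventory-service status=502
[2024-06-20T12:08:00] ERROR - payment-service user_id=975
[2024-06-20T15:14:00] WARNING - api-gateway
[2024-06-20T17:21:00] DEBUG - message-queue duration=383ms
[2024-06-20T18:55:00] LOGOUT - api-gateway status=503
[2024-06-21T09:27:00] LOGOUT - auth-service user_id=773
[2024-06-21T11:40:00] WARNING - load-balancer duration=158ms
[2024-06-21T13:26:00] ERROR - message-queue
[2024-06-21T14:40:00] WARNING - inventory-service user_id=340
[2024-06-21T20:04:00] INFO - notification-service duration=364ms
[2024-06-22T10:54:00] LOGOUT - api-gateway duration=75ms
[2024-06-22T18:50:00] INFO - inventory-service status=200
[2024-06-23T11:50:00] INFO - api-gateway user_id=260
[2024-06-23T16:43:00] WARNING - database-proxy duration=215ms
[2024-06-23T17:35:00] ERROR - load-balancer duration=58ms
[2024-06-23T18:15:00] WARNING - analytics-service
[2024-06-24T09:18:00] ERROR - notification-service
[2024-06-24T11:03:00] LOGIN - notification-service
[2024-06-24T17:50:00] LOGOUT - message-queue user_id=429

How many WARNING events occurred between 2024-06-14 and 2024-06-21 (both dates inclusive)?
11

To filter by date range:

1. Date range: 2024-06-14 through 2024-06-21, both dates inclusive
2. Filter for WARNING events whose date falls in this range
3. Count matching events: 11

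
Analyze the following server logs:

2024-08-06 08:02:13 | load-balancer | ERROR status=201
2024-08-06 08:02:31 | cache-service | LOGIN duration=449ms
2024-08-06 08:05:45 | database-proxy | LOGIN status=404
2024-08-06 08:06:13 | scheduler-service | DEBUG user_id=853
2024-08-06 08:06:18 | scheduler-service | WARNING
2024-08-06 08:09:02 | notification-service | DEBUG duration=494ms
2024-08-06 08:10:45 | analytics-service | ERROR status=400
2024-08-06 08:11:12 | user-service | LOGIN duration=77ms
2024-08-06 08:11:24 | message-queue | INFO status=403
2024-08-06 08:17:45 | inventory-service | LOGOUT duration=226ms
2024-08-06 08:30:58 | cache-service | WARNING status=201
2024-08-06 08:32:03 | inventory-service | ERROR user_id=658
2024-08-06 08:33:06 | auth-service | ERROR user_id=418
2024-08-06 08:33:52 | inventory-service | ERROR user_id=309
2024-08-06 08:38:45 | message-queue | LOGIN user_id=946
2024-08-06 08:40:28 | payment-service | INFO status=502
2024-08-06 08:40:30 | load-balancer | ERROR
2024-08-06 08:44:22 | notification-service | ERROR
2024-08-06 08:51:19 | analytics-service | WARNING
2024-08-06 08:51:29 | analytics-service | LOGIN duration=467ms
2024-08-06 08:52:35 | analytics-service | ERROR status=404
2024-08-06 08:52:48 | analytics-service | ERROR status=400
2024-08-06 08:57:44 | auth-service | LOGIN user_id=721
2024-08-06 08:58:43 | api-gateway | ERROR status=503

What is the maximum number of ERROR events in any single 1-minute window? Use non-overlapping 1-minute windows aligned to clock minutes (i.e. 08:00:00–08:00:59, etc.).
2

To find the burst window:

1. Divide the log period into non-overlapping 1-minute windows starting at 08:00
2. Count ERROR events in each window
3. Find the window with maximum count
4. Maximum events in a window: 2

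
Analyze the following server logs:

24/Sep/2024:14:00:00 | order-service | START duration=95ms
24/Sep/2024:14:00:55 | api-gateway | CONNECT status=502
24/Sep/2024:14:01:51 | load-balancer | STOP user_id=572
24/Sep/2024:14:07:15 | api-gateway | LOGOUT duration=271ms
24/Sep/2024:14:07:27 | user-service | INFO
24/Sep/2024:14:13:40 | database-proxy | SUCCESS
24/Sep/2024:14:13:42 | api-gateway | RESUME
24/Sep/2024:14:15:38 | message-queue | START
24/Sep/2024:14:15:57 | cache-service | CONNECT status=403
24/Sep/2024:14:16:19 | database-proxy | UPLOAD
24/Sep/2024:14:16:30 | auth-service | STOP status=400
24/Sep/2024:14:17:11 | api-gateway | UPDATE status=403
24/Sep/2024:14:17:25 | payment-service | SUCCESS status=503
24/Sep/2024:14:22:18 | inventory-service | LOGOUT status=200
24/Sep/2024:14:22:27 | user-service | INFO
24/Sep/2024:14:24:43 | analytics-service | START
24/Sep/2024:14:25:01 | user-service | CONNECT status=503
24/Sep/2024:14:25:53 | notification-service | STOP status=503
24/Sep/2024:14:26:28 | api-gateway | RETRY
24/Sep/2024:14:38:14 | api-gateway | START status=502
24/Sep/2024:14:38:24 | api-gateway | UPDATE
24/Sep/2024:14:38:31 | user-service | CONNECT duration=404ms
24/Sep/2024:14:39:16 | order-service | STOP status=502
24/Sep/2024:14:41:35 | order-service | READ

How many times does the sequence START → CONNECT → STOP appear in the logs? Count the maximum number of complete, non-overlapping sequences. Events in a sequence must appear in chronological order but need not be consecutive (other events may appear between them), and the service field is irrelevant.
4

To count sequences:

1. Look for pattern: START → CONNECT → STOP
2. Greedily scan the log in chronological order, matching each sequence element in turn (ignoring service)
3. Each time the full pattern completes, increment the count and restart matching from the next event
4. Complete non-overlapping sequences found: 4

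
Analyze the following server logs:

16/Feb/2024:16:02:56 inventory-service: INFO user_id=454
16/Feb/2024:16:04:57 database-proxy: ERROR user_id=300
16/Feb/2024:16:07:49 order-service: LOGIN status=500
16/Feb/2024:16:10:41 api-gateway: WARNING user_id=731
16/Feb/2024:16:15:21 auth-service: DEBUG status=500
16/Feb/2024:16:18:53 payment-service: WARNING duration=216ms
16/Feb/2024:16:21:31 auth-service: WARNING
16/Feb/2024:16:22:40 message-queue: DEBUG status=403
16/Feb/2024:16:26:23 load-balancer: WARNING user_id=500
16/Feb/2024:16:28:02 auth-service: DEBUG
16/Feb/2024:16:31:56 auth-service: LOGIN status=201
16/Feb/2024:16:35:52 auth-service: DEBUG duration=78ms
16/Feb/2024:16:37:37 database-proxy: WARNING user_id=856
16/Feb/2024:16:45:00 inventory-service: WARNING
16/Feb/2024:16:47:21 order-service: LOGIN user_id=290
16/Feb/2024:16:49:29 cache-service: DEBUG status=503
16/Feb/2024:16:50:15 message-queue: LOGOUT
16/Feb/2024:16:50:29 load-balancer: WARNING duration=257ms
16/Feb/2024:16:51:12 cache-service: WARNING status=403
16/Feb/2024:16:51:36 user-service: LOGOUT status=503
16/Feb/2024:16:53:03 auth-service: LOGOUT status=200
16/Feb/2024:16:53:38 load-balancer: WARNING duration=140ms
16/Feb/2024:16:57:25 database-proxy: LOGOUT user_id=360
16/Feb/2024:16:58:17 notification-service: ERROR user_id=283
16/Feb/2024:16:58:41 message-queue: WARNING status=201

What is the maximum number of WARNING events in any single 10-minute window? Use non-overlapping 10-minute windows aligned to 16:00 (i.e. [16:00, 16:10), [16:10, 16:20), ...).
4

To find the burst window:

1. Divide the log period into non-overlapping 10-minute windows starting at 16:00
2. Count WARNING events in each window
3. Find the window with maximum count
4. Maximum events in a window: 4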